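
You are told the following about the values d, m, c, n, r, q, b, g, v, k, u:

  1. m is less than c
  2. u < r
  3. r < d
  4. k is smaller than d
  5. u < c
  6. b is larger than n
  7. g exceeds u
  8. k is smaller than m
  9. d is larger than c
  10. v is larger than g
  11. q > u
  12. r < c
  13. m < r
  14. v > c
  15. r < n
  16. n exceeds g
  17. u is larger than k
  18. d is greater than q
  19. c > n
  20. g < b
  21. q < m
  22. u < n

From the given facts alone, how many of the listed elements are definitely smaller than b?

From b the given relations immediately reach g, n.
From those, u, r — 4 in total.
From those, k, m — 6 in total.
From those, q — 7 in total.
Nothing else is reachable below b; 7 in all.

7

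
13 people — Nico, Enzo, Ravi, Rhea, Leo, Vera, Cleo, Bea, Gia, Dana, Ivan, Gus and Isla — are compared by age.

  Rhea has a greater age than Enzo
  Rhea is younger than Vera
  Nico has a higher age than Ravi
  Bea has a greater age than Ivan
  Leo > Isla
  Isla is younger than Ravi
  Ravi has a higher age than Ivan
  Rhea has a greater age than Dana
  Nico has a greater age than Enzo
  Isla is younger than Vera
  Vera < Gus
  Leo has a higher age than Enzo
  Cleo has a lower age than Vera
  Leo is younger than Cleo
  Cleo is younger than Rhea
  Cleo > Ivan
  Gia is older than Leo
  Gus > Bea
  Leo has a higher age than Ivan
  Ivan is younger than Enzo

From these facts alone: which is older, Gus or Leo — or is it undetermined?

Chaining the given relations: Leo < Cleo < Rhea < Vera < Gus.
So Gus is older.

Gus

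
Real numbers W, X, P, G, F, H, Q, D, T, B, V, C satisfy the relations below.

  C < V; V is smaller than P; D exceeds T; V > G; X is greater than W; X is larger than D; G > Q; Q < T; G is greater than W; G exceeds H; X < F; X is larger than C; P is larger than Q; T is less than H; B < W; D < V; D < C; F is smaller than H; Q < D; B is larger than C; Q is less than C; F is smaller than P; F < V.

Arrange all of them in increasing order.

Q < T < D < C < B < W < X < F < H < G < V < P

The consecutive links are each given: Q < T; T < D; D < C; C < B; B < W; W < X; X < F; F < H; H < G; G < V; V < P.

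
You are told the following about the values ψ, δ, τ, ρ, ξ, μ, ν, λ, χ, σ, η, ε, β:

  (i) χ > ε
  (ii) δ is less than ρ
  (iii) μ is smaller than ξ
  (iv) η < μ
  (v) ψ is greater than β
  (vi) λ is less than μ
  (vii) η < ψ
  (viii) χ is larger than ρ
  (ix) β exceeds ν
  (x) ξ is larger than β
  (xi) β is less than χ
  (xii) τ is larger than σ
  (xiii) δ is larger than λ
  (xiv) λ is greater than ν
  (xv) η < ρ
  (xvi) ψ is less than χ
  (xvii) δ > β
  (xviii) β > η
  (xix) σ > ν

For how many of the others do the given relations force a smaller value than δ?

The elements the relations force below δ are η, ν, β, λ — no chain reaches any other.
That is 4.

4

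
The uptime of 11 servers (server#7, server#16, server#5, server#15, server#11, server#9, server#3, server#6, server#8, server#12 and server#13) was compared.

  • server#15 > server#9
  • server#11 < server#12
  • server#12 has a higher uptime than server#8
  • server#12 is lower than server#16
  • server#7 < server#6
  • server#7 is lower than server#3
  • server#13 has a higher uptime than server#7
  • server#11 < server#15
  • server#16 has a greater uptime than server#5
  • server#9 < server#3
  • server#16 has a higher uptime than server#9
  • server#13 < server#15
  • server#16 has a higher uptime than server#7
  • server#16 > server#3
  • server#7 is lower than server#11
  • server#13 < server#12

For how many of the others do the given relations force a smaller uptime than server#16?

Directly below server#16: server#7, server#9, server#5, server#12, server#3.
One step further: server#11, server#8, server#13 (8 so far).
Nothing else is reachable below server#16; 8 in all.

8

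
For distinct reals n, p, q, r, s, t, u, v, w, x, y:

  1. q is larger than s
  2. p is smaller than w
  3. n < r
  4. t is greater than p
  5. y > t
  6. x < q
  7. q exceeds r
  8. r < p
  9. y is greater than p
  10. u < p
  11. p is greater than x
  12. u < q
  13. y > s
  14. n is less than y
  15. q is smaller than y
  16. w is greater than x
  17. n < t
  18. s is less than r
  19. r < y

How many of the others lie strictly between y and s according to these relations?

4

Chaining upward from s reaches: r, p, q, t, w.
Chaining downward from y reaches: u, n, x, r, p, q, t.
Strictly between s and y are those in both lists: r, p, q, t — 4 elements.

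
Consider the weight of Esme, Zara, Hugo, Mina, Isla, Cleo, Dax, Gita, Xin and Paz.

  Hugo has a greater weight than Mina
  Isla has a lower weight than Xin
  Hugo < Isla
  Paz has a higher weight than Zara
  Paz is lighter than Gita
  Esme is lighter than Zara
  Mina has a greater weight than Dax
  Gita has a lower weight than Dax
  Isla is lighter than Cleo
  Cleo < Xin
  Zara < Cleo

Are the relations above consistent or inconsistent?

The single ordering Esme < Zara < Paz < Gita < Dax < Mina < Hugo < Isla < Cleo < Xin satisfies every listed relation, so no contradiction arises.

consistent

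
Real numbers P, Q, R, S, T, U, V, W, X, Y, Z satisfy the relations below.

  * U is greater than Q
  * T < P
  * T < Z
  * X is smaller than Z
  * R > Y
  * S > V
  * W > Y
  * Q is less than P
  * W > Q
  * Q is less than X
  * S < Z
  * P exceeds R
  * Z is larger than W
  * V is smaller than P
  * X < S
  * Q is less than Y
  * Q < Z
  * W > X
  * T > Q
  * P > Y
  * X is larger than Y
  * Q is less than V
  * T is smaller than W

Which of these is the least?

Q

Chaining upward from Q: directly above it, T, Y, X, W, V, P, U, Z; then R, S.
That covers every other element, and nothing is given below Q, so Q is the least.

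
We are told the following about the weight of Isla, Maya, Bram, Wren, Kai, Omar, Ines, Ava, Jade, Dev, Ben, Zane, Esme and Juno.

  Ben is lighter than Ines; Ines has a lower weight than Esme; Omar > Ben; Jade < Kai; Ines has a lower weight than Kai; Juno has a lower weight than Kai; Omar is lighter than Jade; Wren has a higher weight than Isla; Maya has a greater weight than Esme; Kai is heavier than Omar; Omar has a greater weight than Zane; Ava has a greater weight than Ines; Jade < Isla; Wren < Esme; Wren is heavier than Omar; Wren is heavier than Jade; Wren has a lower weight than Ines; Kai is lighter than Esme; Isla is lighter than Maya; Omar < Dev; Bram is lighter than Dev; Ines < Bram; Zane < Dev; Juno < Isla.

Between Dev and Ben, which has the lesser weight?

Ben < Omar and Omar < Jade give Ben < Jade.
Then Jade < Isla extends the chain to Isla.
With Isla < Wren: Ben < Omar < Jade < Isla < Wren.
Then Wren < Ines extends the chain to Ines.
Then Ines < Bram extends the chain to Bram.
With Bram < Dev: Ben < Omar < Jade < Isla < Wren < Ines < Bram < Dev.
So Ben < Dev; Ben is the lighter of the two.

Ben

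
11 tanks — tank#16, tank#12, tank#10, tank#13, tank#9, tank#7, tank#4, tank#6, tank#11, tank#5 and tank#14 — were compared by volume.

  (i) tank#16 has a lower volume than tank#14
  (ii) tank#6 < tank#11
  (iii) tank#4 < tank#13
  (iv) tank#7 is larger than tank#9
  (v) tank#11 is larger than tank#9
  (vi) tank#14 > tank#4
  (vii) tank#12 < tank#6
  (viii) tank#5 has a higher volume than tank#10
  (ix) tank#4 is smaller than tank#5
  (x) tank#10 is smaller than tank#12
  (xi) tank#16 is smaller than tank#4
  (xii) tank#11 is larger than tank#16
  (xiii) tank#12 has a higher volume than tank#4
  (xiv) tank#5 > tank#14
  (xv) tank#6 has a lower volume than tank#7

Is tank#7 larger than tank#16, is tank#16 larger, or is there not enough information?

tank#16 < tank#4 and tank#4 < tank#12 give tank#16 < tank#12.
With tank#12 < tank#6: tank#16 < tank#4 < tank#12 < tank#6.
With tank#6 < tank#7: tank#16 < tank#4 < tank#12 < tank#6 < tank#7.
So tank#7 is larger.

tank#7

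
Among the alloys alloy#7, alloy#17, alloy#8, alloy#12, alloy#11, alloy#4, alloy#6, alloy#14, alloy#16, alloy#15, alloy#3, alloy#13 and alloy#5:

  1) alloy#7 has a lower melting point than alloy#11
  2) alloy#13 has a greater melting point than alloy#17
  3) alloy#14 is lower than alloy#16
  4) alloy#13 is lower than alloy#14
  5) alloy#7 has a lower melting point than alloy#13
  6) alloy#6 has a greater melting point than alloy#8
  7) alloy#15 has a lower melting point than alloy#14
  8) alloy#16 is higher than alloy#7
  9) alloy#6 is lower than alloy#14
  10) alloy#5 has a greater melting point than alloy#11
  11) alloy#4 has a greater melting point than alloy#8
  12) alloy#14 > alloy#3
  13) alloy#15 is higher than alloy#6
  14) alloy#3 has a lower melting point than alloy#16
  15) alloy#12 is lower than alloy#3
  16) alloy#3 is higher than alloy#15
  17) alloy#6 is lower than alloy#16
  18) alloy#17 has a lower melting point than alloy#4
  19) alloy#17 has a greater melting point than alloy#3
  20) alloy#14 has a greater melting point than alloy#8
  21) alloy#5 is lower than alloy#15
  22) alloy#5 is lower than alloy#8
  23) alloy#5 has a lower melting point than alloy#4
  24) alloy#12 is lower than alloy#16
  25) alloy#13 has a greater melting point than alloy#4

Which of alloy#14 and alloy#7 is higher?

alloy#7 < alloy#11 and alloy#11 < alloy#5 give alloy#7 < alloy#5.
With alloy#5 < alloy#8: alloy#7 < alloy#11 < alloy#5 < alloy#8.
Then alloy#8 < alloy#6 extends the chain to alloy#6.
Then alloy#6 < alloy#15 extends the chain to alloy#15.
With alloy#15 < alloy#3: alloy#7 < alloy#11 < alloy#5 < alloy#8 < alloy#6 < alloy#15 < alloy#3.
With alloy#3 < alloy#17: alloy#7 < alloy#11 < alloy#5 < alloy#8 < alloy#6 < alloy#15 < alloy#3 < alloy#17.
With alloy#17 < alloy#4: alloy#7 < alloy#11 < alloy#5 < alloy#8 < alloy#6 < alloy#15 < alloy#3 < alloy#17 < alloy#4.
With alloy#4 < alloy#13: alloy#7 < alloy#11 < alloy#5 < alloy#8 < alloy#6 < alloy#15 < alloy#3 < alloy#17 < alloy#4 < alloy#13.
Then alloy#13 < alloy#14 extends the chain to alloy#14.
So alloy#7 < alloy#14; alloy#14 is the higher of the two.

alloy#14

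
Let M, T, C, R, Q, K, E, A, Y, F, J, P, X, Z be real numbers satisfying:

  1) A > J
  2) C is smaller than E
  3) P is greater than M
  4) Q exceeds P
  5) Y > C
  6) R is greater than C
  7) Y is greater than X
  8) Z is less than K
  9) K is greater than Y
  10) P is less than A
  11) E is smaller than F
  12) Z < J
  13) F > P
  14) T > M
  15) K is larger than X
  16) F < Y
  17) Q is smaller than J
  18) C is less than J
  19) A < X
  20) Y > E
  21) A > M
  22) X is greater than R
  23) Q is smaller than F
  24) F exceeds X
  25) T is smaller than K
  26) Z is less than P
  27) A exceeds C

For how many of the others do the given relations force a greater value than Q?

The elements the relations force above Q are J, A, X, F, Y, K — no chain reaches any other.
That is 6.

6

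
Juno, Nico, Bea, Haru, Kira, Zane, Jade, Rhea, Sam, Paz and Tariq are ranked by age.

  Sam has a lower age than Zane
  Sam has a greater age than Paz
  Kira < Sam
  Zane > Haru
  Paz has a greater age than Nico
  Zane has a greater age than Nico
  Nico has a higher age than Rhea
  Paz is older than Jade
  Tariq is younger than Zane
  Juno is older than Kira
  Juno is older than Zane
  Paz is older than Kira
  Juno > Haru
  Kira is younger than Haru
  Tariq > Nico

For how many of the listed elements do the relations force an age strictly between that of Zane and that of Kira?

The relations place Kira below Zane. An element lies strictly between them when it is forced above Kira and also forced below Zane.
Above Kira: {Haru, Paz, Sam, Juno}. Below Zane: {Rhea, Nico, Jade, Haru, Tariq, Paz, Sam}.
Intersection: {Haru, Paz, Sam} — 3.

3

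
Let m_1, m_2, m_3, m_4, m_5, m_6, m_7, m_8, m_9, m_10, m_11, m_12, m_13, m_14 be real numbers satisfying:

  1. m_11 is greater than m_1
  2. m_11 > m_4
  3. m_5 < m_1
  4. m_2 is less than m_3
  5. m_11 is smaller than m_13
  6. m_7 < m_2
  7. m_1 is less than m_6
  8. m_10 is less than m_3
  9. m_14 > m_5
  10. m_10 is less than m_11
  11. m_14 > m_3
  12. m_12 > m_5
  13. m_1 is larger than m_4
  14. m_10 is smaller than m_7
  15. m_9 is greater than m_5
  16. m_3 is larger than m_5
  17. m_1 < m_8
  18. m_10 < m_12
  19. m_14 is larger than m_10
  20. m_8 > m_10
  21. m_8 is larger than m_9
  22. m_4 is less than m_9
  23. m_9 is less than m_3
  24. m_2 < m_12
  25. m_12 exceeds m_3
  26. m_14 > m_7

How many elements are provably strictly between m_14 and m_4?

2

Chaining upward from m_4 reaches: m_9, m_1, m_3, m_11, m_8, m_6, m_13, m_12.
Chaining downward from m_14 reaches: m_10, m_5, m_7, m_2, m_9, m_3.
Strictly between m_4 and m_14 are those in both lists: m_9, m_3 — 2 elements.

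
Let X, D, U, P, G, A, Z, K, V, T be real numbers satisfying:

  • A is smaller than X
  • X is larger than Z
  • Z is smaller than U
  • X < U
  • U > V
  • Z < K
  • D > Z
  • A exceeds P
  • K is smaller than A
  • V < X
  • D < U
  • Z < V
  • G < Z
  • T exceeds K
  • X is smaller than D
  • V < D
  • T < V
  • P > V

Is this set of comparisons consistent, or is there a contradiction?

consistent

Every relation is compatible with G < Z < K < T < V < P < A < X < D < U; the set is consistent.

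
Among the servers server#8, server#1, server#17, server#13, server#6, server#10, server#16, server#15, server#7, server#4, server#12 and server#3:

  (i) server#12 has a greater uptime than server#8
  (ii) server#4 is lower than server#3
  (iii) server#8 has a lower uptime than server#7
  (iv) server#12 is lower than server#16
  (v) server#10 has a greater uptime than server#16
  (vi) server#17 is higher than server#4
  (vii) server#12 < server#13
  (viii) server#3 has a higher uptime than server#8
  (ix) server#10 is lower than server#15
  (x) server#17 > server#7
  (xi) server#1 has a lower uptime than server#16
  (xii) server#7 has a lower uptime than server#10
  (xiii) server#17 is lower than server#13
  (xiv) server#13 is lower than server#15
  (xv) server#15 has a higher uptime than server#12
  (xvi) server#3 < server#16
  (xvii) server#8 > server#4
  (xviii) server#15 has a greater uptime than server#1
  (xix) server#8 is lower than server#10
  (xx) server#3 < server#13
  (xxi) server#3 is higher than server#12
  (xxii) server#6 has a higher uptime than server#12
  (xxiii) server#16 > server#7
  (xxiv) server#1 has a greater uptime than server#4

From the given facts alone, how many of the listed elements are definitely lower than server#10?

7

The elements the relations force below server#10 are server#4, server#8, server#7, server#12, server#3, server#1, server#16 — no chain reaches any other.
That is 7.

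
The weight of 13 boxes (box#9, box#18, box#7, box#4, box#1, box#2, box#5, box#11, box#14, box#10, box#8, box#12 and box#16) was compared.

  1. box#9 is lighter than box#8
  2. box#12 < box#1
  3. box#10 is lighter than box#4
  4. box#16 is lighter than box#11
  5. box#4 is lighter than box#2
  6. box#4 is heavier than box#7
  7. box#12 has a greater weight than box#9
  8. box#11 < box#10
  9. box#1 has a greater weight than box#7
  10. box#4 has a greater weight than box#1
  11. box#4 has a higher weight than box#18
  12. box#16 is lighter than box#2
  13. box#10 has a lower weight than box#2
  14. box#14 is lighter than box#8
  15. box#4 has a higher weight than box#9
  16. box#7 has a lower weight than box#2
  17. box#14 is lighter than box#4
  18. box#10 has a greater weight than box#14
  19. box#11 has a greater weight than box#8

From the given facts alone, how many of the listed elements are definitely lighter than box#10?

5

The elements the relations force below box#10 are box#16, box#14, box#9, box#8, box#11 — no chain reaches any other.
That is 5.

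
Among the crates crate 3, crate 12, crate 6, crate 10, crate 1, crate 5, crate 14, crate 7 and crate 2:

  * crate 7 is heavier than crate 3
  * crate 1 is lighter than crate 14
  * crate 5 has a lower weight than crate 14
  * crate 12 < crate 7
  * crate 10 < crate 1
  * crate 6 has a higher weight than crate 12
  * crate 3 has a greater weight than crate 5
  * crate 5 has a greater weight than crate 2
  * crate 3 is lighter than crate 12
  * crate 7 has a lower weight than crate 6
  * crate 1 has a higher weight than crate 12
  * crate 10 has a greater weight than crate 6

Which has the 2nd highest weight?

crate 1

Chaining the given pairs: crate 2 < crate 5 < crate 3 < crate 12 < crate 7 < crate 6 < crate 10 < crate 1 < crate 14.
Counting 2 from the largest end gives crate 1.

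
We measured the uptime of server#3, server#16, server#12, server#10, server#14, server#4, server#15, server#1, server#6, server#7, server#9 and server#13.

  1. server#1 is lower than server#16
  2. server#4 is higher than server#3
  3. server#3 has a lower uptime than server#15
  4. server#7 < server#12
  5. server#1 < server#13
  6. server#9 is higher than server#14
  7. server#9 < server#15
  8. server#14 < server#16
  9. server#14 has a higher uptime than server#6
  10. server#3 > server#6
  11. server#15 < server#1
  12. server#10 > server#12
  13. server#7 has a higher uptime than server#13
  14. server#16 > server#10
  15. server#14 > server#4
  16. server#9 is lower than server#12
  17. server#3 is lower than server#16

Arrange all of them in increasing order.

server#6 < server#3 < server#4 < server#14 < server#9 < server#15 < server#1 < server#13 < server#7 < server#12 < server#10 < server#16

Nothing is placed below server#6, so it is least; from there server#6 < server#3; server#3 < server#4; server#4 < server#14; server#14 < server#9; server#9 < server#15; server#15 < server#1; server#1 < server#13; server#13 < server#7; server#7 < server#12; server#12 < server#10; server#10 < server#16, each given directly.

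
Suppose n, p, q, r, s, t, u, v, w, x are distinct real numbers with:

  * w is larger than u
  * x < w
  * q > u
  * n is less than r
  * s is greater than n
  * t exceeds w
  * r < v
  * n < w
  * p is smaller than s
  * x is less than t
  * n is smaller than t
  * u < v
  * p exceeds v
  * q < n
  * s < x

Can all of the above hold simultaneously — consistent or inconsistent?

Every relation is compatible with u < q < n < r < v < p < s < x < w < t; the set is consistent.

consistent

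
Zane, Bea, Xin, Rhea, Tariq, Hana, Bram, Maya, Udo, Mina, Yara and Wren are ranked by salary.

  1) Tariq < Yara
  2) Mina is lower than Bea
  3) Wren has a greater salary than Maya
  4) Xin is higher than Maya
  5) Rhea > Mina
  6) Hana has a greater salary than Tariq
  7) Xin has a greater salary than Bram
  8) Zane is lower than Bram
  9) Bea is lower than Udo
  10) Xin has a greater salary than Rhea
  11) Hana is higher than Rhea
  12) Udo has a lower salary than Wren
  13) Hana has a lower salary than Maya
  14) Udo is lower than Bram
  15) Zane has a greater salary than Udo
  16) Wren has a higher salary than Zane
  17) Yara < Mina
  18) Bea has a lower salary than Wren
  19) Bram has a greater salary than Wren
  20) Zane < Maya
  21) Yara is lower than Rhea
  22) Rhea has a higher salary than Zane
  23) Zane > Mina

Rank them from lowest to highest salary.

Tariq < Yara < Mina < Bea < Udo < Zane < Rhea < Hana < Maya < Wren < Bram < Xin

The consecutive links are each given: Tariq < Yara; Yara < Mina; Mina < Bea; Bea < Udo; Udo < Zane; Zane < Rhea; Rhea < Hana; Hana < Maya; Maya < Wren; Wren < Bram; Bram < Xin.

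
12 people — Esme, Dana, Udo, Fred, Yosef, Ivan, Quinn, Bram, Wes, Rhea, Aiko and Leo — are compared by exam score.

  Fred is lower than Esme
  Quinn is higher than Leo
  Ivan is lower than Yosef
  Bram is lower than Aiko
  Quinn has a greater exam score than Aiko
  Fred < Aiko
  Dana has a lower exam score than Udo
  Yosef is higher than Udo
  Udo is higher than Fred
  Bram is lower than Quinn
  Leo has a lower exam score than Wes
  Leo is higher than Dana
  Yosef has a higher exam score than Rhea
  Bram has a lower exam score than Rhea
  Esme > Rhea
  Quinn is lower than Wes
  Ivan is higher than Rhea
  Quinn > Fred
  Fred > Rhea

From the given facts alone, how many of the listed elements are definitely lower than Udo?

From Udo the given relations immediately reach Dana, Fred.
From those, Rhea — 3 in total.
From those, Bram — 4 in total.
No other element is forced below Udo by the given relations, so the count is 4.

4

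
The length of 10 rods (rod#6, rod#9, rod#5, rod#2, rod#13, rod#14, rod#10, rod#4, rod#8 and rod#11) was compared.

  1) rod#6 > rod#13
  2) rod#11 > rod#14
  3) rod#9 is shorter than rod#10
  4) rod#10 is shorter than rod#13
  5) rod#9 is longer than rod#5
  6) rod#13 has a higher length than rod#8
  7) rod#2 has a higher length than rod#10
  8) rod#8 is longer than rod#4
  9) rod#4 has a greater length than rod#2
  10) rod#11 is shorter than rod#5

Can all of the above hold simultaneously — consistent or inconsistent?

consistent

The single ordering rod#14 < rod#11 < rod#5 < rod#9 < rod#10 < rod#2 < rod#4 < rod#8 < rod#13 < rod#6 satisfies every listed relation, so no contradiction arises.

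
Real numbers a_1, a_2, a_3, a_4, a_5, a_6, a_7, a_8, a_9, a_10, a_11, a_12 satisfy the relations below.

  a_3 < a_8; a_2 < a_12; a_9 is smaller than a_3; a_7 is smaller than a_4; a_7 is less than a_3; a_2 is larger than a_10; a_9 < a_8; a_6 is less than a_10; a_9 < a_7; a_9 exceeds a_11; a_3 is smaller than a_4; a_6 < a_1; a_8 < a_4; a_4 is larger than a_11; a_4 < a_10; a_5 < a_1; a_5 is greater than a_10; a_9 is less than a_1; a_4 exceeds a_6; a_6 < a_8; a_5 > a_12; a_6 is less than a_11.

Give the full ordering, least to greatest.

The consecutive links are each given: a_6 < a_11; a_11 < a_9; a_9 < a_7; a_7 < a_3; a_3 < a_8; a_8 < a_4; a_4 < a_10; a_10 < a_2; a_2 < a_12; a_12 < a_5; a_5 < a_1.

a_6 < a_11 < a_9 < a_7 < a_3 < a_8 < a_4 < a_10 < a_2 < a_12 < a_5 < a_1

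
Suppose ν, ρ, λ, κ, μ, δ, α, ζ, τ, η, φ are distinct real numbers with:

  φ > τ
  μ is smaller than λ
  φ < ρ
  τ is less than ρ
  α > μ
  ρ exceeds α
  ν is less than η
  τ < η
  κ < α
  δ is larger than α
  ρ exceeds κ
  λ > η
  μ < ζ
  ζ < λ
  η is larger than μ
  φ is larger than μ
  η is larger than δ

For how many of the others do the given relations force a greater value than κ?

The elements the relations force above κ are α, δ, ρ, η, λ — no chain reaches any other.
That is 5.

5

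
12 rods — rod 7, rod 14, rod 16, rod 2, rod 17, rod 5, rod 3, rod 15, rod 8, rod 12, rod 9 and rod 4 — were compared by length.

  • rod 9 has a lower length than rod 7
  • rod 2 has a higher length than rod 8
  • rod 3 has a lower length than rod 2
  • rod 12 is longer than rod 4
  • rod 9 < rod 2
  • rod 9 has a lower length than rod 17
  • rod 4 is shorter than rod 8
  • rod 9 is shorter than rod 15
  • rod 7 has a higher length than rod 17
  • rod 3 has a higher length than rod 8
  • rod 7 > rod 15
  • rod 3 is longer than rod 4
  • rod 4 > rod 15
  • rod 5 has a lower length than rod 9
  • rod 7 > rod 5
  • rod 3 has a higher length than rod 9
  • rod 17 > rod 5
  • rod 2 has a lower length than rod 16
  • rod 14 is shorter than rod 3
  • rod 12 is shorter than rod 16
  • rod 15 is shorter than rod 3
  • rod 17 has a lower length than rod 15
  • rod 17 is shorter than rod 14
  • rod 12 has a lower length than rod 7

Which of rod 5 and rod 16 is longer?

rod 16

rod 5 < rod 17 and rod 17 < rod 15 give rod 5 < rod 15.
Then rod 15 < rod 4 extends the chain to rod 4.
With rod 4 < rod 8: rod 5 < rod 17 < rod 15 < rod 4 < rod 8.
Then rod 8 < rod 3 extends the chain to rod 3.
With rod 3 < rod 2: rod 5 < rod 17 < rod 15 < rod 4 < rod 8 < rod 3 < rod 2.
Then rod 2 < rod 16 extends the chain to rod 16.
So rod 5 < rod 16; rod 16 is the longer of the two.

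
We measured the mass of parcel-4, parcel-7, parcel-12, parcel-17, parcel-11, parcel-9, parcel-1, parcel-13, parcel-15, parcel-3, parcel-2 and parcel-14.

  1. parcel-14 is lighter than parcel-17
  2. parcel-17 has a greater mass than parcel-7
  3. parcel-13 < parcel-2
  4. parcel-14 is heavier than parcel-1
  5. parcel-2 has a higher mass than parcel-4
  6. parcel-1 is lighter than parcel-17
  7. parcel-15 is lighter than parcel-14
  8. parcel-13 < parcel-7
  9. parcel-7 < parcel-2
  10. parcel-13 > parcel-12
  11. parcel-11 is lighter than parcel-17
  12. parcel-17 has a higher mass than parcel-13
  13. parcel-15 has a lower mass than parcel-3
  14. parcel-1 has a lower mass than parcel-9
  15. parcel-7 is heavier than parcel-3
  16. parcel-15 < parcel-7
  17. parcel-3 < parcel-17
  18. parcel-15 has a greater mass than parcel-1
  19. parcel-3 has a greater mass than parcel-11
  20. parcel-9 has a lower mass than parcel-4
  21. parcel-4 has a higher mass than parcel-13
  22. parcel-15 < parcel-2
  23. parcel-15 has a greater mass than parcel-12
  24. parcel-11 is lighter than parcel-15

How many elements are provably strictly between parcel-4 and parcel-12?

1

Chaining upward from parcel-12 reaches: parcel-13, parcel-15, parcel-3, parcel-14, parcel-7, parcel-17, parcel-2.
Chaining downward from parcel-4 reaches: parcel-1, parcel-13, parcel-9.
Strictly between parcel-12 and parcel-4 are those in both lists: parcel-13 — 1 element.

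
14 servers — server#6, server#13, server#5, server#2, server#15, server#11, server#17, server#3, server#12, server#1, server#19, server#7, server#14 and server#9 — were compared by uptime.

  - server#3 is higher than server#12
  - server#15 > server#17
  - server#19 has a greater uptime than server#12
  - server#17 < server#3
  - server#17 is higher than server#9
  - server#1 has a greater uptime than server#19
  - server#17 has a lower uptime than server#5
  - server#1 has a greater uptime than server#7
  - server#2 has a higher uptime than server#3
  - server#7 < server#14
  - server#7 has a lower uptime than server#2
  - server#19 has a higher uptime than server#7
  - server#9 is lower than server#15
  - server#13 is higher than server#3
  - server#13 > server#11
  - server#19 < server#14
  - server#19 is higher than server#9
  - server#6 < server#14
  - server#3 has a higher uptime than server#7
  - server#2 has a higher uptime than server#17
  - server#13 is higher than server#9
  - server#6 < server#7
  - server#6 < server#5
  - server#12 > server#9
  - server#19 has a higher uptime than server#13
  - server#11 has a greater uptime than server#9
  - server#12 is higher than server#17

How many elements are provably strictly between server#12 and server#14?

3

Chaining upward from server#12 reaches: server#3, server#13, server#19, server#2, server#1.
Chaining downward from server#14 reaches: server#9, server#6, server#7, server#17, server#11, server#3, server#13, server#19.
Strictly between server#12 and server#14 are those in both lists: server#3, server#13, server#19 — 3 elements.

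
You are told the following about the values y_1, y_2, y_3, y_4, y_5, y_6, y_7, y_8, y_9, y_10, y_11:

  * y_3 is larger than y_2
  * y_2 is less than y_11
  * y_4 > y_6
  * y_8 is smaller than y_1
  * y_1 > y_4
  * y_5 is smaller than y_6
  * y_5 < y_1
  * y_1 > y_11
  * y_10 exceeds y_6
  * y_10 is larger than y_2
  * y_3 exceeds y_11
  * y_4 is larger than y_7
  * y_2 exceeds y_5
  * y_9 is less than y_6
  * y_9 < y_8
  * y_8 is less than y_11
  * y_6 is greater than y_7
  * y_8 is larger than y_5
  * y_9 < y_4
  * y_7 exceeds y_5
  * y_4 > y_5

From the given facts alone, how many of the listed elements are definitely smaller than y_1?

Directly below y_1: y_5, y_8, y_4, y_11.
One step further: y_7, y_2, y_9, y_6 (8 so far).
Nothing else is reachable below y_1; 8 in all.

8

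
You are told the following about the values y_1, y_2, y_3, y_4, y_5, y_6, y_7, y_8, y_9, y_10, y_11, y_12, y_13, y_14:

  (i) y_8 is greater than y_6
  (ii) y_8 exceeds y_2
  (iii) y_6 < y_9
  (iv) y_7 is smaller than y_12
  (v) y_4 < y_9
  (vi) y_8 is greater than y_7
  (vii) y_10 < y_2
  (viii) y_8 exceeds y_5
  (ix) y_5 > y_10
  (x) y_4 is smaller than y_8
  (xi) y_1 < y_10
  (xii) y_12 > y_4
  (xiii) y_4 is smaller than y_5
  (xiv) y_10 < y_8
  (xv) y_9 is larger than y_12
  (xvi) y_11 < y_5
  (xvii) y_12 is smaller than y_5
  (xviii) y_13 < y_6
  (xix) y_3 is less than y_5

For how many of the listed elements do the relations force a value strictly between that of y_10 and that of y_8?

The relations place y_10 below y_8. An element lies strictly between them when it is forced above y_10 and also forced below y_8.
Above y_10: {y_2, y_5}. Below y_8: {y_1, y_11, y_3, y_13, y_4, y_7, y_12, y_2, y_6, y_5}.
Intersection: {y_2, y_5} — 2.

2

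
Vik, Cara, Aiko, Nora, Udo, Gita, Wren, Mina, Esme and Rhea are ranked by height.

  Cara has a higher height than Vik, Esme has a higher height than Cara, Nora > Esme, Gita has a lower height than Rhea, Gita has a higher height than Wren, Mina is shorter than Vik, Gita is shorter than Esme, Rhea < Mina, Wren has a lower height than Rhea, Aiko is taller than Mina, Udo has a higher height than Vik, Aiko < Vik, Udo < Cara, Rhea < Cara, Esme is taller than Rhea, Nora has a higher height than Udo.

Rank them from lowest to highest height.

The consecutive links are each given: Wren < Gita; Gita < Rhea; Rhea < Mina; Mina < Aiko; Aiko < Vik; Vik < Udo; Udo < Cara; Cara < Esme; Esme < Nora.

Wren < Gita < Rhea < Mina < Aiko < Vik < Udo < Cara < Esme < Nora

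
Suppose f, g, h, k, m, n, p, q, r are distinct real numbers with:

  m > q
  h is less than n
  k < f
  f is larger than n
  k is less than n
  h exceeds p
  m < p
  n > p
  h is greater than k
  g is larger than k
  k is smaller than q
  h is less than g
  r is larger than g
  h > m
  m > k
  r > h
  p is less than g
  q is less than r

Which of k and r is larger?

r

Chaining the given relations: k < q < m < h < g < r.
So k < r; r is the larger of the two.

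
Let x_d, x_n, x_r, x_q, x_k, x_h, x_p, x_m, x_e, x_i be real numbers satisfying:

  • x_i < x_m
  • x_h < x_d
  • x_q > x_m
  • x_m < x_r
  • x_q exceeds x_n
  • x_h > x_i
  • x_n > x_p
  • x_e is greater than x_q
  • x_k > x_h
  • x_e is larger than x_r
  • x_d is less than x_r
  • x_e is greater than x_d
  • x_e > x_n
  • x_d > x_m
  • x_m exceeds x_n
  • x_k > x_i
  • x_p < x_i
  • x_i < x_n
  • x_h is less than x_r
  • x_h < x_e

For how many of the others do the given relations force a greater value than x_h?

Directly above x_h: x_k, x_d, x_r, x_e.
Nothing else is reachable above x_h; 4 in all.

4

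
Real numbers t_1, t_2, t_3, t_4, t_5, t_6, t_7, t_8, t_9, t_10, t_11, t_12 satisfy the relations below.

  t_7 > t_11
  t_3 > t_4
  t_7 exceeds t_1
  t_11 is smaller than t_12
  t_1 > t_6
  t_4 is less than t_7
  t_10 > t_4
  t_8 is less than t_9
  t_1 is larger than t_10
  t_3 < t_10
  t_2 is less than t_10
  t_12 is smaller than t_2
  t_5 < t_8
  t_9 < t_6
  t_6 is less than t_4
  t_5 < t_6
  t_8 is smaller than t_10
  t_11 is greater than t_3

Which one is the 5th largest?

t_12

The consecutive relations fix a unique order: t_5 < t_8 < t_9 < t_6 < t_4 < t_3 < t_11 < t_12 < t_2 < t_10 < t_1 < t_7.
The 5th largest is t_12.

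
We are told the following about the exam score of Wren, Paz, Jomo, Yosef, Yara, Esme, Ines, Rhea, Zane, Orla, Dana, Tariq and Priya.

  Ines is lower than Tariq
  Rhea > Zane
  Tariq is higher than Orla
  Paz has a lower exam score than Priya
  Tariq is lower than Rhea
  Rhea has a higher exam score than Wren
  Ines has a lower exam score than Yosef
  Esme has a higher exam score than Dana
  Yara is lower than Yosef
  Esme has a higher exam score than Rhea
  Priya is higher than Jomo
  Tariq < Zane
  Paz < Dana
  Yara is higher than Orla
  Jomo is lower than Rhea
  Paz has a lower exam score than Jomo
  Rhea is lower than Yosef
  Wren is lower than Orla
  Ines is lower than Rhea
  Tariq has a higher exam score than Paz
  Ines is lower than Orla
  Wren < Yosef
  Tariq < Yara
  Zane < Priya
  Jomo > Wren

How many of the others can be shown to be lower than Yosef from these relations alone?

From Yosef the given relations immediately reach Ines, Wren, Rhea, Yara.
From those, Jomo, Orla, Tariq, Zane — 8 in total.
From those, Paz — 9 in total.
No other element is forced below Yosef by the given relations, so the count is 9.

9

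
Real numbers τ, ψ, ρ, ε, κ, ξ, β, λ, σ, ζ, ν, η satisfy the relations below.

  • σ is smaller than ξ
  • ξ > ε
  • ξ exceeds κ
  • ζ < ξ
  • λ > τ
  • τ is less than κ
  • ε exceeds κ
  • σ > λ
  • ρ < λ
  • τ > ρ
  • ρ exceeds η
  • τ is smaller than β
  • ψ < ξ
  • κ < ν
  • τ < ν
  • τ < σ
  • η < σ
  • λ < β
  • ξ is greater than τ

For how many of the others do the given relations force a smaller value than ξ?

9

From ξ the given relations immediately reach ψ, τ, σ, ζ, κ, ε.
From those, η, ρ, λ — 9 in total.
No other element is forced below ξ by the given relations, so the count is 9.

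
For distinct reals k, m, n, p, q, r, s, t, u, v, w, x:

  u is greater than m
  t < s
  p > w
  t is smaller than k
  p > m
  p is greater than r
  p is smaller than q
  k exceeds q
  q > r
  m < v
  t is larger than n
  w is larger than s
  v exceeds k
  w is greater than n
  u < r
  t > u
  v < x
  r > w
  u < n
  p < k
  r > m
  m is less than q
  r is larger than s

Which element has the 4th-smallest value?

t

Chaining the given pairs: m < u < n < t < s < w < r < p < q < k < v < x.
Counting 4 from the smallest end gives t.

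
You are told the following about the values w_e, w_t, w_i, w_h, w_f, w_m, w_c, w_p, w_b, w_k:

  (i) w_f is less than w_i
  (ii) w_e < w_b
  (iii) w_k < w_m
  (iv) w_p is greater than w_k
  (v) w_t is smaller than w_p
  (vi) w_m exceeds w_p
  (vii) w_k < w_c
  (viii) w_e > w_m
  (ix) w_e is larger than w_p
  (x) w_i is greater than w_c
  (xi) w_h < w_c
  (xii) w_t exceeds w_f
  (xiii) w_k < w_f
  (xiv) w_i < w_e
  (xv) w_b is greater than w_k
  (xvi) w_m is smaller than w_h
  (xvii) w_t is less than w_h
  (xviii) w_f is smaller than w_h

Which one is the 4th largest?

w_c

The consecutive relations fix a unique order: w_k < w_f < w_t < w_p < w_m < w_h < w_c < w_i < w_e < w_b.
The 4th largest is w_c.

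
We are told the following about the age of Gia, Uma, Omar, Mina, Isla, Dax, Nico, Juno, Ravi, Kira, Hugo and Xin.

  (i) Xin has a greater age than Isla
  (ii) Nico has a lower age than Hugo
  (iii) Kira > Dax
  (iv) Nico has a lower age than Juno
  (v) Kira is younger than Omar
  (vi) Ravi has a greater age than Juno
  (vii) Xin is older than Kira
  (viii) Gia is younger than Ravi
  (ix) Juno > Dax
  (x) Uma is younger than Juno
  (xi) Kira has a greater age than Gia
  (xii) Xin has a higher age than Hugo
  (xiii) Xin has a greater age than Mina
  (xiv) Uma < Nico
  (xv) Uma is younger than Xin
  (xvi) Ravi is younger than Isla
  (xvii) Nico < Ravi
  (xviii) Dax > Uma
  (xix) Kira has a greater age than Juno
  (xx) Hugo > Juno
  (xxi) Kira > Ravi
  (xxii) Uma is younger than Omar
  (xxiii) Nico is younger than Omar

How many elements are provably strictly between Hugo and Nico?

The relations place Nico below Hugo. An element lies strictly between them when it is forced above Nico and also forced below Hugo.
Above Nico: {Juno, Ravi, Kira, Isla, Xin, Omar}. Below Hugo: {Uma, Dax, Juno}.
Intersection: {Juno} — 1.

1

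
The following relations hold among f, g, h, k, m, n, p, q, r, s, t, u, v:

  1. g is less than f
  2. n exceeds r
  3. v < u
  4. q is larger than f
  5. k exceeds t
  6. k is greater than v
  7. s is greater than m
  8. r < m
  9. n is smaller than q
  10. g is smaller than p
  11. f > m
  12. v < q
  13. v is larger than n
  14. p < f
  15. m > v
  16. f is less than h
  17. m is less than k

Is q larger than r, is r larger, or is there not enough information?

Link the given pairs in sequence: r < n; n < v; v < m; m < f; f < q.
Chaining these gives r < n < v < m < f < q.
So q is larger.

q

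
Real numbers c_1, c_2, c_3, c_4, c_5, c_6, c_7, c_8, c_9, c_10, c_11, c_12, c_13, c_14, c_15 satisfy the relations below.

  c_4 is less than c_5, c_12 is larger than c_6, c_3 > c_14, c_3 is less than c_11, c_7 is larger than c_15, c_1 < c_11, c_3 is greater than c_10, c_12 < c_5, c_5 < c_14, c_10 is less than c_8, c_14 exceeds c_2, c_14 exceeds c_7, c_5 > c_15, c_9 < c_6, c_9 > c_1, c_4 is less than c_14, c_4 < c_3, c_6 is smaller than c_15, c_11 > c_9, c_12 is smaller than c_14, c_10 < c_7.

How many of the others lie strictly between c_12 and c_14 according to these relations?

Chaining upward from c_12 reaches: c_5, c_3, c_11.
Chaining downward from c_14 reaches: c_1, c_2, c_9, c_4, c_6, c_15, c_10, c_5, c_7.
Strictly between c_12 and c_14 are those in both lists: c_5 — 1 element.

1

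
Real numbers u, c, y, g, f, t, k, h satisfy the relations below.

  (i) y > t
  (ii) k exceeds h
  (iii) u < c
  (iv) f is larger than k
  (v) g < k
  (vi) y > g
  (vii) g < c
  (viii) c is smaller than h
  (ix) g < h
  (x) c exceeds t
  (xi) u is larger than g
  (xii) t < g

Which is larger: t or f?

f

t < g and g < u give t < u.
With u < c: t < g < u < c.
Then c < h extends the chain to h.
With h < k: t < g < u < c < h < k.
With k < f: t < g < u < c < h < k < f.
So t < f; f is the larger of the two.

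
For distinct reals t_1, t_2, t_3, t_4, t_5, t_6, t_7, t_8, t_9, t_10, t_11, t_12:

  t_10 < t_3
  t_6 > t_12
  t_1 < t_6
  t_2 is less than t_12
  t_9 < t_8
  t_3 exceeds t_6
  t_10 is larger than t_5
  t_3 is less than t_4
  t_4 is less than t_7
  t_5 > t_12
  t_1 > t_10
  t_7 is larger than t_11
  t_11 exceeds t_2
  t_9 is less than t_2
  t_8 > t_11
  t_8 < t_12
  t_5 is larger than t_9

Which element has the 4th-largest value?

Piecing the relations together gives one ordering: t_9 < t_2 < t_11 < t_8 < t_12 < t_5 < t_10 < t_1 < t_6 < t_3 < t_4 < t_7.
Counting 4 from the largest end gives t_6.

t_6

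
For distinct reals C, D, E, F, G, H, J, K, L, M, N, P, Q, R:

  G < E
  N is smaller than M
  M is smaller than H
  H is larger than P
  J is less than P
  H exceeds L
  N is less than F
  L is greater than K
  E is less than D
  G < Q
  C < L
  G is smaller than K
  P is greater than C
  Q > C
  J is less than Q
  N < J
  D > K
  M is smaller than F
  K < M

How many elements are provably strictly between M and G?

1

Chaining upward from G reaches: K, L, F, E, D, Q, H.
Chaining downward from M reaches: N, K.
Strictly between G and M are those in both lists: K — 1 element.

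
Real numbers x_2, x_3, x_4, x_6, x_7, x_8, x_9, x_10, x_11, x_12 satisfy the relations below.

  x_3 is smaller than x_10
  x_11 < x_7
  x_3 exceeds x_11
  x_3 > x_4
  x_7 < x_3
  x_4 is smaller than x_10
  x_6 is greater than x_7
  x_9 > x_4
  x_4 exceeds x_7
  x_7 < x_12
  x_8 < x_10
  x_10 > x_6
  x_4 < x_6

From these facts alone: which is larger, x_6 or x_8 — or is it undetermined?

Following every chain through x_8: above x_8 we get x_10.
x_6 is not reached, and no chain runs the other way from x_6 to x_8.
So the given relations leave the order of x_8 and x_6 undetermined.

undetermined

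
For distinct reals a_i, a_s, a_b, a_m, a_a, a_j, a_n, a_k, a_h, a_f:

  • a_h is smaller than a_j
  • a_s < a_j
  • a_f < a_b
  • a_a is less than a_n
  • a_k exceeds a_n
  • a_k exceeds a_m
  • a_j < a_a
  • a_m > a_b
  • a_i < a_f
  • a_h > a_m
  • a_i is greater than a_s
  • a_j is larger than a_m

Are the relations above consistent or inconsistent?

consistent

Every relation is compatible with a_s < a_i < a_f < a_b < a_m < a_h < a_j < a_a < a_n < a_k; the set is consistent.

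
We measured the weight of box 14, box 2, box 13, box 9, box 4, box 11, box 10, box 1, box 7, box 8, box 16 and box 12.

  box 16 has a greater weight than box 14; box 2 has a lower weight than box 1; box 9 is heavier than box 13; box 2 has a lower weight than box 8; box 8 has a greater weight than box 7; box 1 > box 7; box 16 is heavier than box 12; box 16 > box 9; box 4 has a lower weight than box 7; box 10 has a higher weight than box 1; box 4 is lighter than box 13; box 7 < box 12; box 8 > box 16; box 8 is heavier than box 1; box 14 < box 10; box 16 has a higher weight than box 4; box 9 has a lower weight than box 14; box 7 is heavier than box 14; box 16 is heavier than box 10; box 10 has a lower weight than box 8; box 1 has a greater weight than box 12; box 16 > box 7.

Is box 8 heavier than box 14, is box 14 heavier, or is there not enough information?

box 8

Link the given pairs in sequence: box 14 < box 7; box 7 < box 12; box 12 < box 16; box 16 < box 8.
Together: box 14 < box 7 < box 12 < box 16 < box 8.
So box 8 is heavier.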